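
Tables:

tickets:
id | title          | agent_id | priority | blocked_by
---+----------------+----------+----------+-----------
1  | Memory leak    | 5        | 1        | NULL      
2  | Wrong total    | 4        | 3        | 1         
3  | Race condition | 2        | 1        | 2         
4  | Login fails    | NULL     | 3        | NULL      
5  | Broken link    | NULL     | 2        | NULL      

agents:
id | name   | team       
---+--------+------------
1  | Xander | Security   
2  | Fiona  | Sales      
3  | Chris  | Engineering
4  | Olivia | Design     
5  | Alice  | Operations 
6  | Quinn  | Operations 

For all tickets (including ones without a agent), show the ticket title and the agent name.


LEFT JOIN keeps every row from tickets (the left table); where agent_id has no match in agents, the agent columns become NULL. Walk through each ticket:
  - ticket 1 (Memory leak): agent_id=5 -> matches Alice
  - ticket 2 (Wrong total): agent_id=4 -> matches Olivia
  - ticket 3 (Race condition): agent_id=2 -> matches Fiona
  - ticket 4 (Login fails): agent_id=NULL, no match -> kept with NULL
  - ticket 5 (Broken link): agent_id=NULL, no match -> kept with NULL
All 5 rows appear; 2 have NULL agent.

SQL:
SELECT a.title, b.name AS agent
FROM tickets a
LEFT JOIN agents b ON a.agent_id = b.id

Result:
title          | agent 
---------------+-------
Memory leak    | Alice 
Wrong total    | Olivia
Race condition | Fiona 
Login fails    | NULL  
Broken link    | NULL  


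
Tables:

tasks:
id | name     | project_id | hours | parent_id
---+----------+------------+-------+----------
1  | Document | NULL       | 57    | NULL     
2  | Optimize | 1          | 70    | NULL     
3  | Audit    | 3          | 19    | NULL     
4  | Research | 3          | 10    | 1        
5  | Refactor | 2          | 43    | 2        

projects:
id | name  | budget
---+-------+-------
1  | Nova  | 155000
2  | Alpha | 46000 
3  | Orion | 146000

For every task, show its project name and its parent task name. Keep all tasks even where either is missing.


Two LEFT JOINs from the same base table tasks: one to projects via project_id, one to tasks itself via parent_id. Both are LEFT so every task is preserved.
Match against projects:
  - task 1 (Document): project_id=NULL, no match -> kept with NULL
  - task 2 (Optimize): project_id=1 -> matches Nova
  - task 3 (Audit): project_id=3 -> matches Orion
  - task 4 (Research): project_id=3 -> matches Orion
  - task 5 (Refactor): project_id=2 -> matches Alpha
Match against tasks (self):
  - task 1 (Document): parent_id=NULL -> NULL
  - task 2 (Optimize): parent_id=NULL -> NULL
  - task 3 (Audit): parent_id=NULL -> NULL
  - task 4 (Research): parent_id=1 -> Document
  - task 5 (Refactor): parent_id=2 -> Optimize

SQL:
SELECT a.name, b.name AS project, c.name AS parent
FROM tasks a
LEFT JOIN projects b ON a.project_id = b.id
LEFT JOIN tasks c ON a.parent_id = c.id

Result:
name     | project | parent  
---------+---------+---------
Document | NULL    | NULL    
Optimize | Nova    | NULL    
Audit    | Orion   | NULL    
Research | Orion   | Document
Refactor | Alpha   | Optimize


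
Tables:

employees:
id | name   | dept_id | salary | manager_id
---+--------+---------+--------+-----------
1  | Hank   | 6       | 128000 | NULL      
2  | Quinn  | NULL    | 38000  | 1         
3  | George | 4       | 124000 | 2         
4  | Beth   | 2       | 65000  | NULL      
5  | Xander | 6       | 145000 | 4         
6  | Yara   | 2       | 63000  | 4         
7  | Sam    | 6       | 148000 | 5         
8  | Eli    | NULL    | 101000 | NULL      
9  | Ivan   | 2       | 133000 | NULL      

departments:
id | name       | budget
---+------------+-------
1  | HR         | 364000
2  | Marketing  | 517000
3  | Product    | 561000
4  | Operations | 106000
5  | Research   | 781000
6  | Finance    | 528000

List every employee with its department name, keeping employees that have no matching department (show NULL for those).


LEFT JOIN keeps every row from employees (the left table); where dept_id has no match in departments, the department columns become NULL. Walk through each employee:
  - employee 1 (Hank): dept_id=6 -> matches Finance
  - employee 2 (Quinn): dept_id=NULL, no match -> kept with NULL
  - employee 3 (George): dept_id=4 -> matches Operations
  - employee 4 (Beth): dept_id=2 -> matches Marketing
  - employee 5 (Xander): dept_id=6 -> matches Finance
  - employee 6 (Yara): dept_id=2 -> matches Marketing
  - employee 7 (Sam): dept_id=6 -> matches Finance
  - employee 8 (Eli): dept_id=NULL, no match -> kept with NULL
  - employee 9 (Ivan): dept_id=2 -> matches Marketing
All 9 rows appear; 2 have NULL department.

SQL:
SELECT a.name, b.name AS department
FROM employees a
LEFT JOIN departments b ON a.dept_id = b.id

Result:
name   | department
-------+-----------
Hank   | Finance   
Quinn  | NULL      
George | Operations
Beth   | Marketing 
Xander | Finance   
Yara   | Marketing 
Sam    | Finance   
Eli    | NULL      
Ivan   | Marketing 


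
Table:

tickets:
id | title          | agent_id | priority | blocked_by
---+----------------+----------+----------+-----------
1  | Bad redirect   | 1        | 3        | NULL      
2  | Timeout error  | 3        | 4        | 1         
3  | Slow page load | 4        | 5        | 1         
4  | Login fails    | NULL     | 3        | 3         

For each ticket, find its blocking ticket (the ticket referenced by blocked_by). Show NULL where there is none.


This is a self-join: tickets is joined to a second copy of itself, matching each row's blocked_by to another row's id. Use LEFT JOIN so rows with blocked_by=NULL are kept.
  - ticket 1 (Bad redirect): blocked_by=NULL -> NULL
  - ticket 2 (Timeout error): blocked_by=1 -> Bad redirect
  - ticket 3 (Slow page load): blocked_by=1 -> Bad redirect
  - ticket 4 (Login fails): blocked_by=3 -> Slow page load

SQL:
SELECT a.title AS item, b.title AS blocked_by
FROM tickets a
LEFT JOIN tickets b ON a.blocked_by = b.id

Result:
item           | blocked_by    
---------------+---------------
Bad redirect   | NULL          
Timeout error  | Bad redirect  
Slow page load | Bad redirect  
Login fails    | Slow page load


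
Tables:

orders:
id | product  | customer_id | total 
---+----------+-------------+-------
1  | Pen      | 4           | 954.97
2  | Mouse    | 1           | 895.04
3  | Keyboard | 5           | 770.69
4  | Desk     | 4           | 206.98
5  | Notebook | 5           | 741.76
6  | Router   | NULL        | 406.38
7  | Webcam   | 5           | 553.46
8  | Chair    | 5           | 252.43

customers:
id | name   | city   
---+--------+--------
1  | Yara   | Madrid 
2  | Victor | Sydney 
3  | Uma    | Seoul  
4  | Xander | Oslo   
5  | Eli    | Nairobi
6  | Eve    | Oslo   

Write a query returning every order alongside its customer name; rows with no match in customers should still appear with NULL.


LEFT JOIN keeps every row from orders (the left table); where customer_id has no match in customers, the customer columns become NULL. Walk through each order:
  - order 1 (Pen): customer_id=4 -> matches Xander
  - order 2 (Mouse): customer_id=1 -> matches Yara
  - order 3 (Keyboard): customer_id=5 -> matches Eli
  - order 4 (Desk): customer_id=4 -> matches Xander
  - order 5 (Notebook): customer_id=5 -> matches Eli
  - order 6 (Router): customer_id=NULL, no match -> kept with NULL
  - order 7 (Webcam): customer_id=5 -> matches Eli
  - order 8 (Chair): customer_id=5 -> matches Eli
All 8 rows appear; 1 has NULL customer.

SQL:
SELECT a.product, b.name AS customer
FROM orders a
LEFT JOIN customers b ON a.customer_id = b.id

Result:
product  | customer
---------+---------
Pen      | Xander  
Mouse    | Yara    
Keyboard | Eli     
Desk     | Xander  
Notebook | Eli     
Router   | NULL    
Webcam   | Eli     
Chair    | Eli     


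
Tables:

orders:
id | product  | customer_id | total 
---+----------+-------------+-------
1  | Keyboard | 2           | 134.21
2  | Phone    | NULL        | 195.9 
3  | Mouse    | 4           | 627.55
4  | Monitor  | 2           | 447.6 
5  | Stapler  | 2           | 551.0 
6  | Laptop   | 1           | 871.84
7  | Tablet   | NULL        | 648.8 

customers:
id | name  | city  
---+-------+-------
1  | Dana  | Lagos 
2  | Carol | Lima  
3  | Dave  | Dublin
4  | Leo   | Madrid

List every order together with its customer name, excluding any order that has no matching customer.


INNER JOIN keeps only orders rows whose customer_id matches an id in customers. Walk through each order:
  - order 1 (Keyboard): customer_id=2 -> matches Carol
  - order 2 (Phone): customer_id=NULL, no match -> dropped
  - order 3 (Mouse): customer_id=4 -> matches Leo
  - order 4 (Monitor): customer_id=2 -> matches Carol
  - order 5 (Stapler): customer_id=2 -> matches Carol
  - order 6 (Laptop): customer_id=1 -> matches Dana
  - order 7 (Tablet): customer_id=NULL, no match -> dropped
So 2 of 7 rows are dropped.

SQL:
SELECT a.product, b.name AS customer
FROM orders a
INNER JOIN customers b ON a.customer_id = b.id

Result:
product  | customer
---------+---------
Keyboard | Carol   
Mouse    | Leo     
Monitor  | Carol   
Stapler  | Carol   
Laptop   | Dana    


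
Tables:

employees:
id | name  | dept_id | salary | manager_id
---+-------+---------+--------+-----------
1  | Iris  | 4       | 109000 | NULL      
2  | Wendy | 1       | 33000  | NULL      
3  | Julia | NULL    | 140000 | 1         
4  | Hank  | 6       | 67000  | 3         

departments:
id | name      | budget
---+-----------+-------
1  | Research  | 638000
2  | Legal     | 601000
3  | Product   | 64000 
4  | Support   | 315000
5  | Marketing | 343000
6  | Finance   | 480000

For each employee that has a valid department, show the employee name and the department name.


INNER JOIN keeps only employees rows whose dept_id matches an id in departments. Walk through each employee:
  - employee 1 (Iris): dept_id=4 -> matches Support
  - employee 2 (Wendy): dept_id=1 -> matches Research
  - employee 3 (Julia): dept_id=NULL, no match -> dropped
  - employee 4 (Hank): dept_id=6 -> matches Finance
So 1 of 4 rows is dropped.

SQL:
SELECT a.name, b.name AS department
FROM employees a
INNER JOIN departments b ON a.dept_id = b.id

Result:
name  | department
------+-----------
Iris  | Support   
Wendy | Research  
Hank  | Finance   


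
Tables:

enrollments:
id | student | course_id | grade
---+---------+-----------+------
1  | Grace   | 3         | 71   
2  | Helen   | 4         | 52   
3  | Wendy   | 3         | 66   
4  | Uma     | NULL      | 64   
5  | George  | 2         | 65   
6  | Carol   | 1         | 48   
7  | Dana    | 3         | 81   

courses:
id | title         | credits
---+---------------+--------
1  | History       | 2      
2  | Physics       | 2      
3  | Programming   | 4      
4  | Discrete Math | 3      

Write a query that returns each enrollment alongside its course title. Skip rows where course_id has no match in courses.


INNER JOIN keeps only enrollments rows whose course_id matches an id in courses. Walk through each enrollment:
  - enrollment 1 (Grace): course_id=3 -> matches Programming
  - enrollment 2 (Helen): course_id=4 -> matches Discrete Math
  - enrollment 3 (Wendy): course_id=3 -> matches Programming
  - enrollment 4 (Uma): course_id=NULL, no match -> dropped
  - enrollment 5 (George): course_id=2 -> matches Physics
  - enrollment 6 (Carol): course_id=1 -> matches History
  - enrollment 7 (Dana): course_id=3 -> matches Programming
So 1 of 7 rows is dropped.

SQL:
SELECT a.student, b.title AS course
FROM enrollments a
INNER JOIN courses b ON a.course_id = b.id

Result:
student | course       
--------+--------------
Grace   | Programming  
Helen   | Discrete Math
Wendy   | Programming  
George  | Physics      
Carol   | History      
Dana    | Programming  


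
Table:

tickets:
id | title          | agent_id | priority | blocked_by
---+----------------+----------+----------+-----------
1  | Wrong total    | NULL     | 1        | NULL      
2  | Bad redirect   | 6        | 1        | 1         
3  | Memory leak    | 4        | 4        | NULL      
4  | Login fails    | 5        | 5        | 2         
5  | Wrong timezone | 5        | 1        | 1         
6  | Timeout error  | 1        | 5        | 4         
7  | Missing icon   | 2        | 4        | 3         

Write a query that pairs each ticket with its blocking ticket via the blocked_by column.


This is a self-join: tickets is joined to a second copy of itself, matching each row's blocked_by to another row's id. Use LEFT JOIN so rows with blocked_by=NULL are kept.
  - ticket 1 (Wrong total): blocked_by=NULL -> NULL
  - ticket 2 (Bad redirect): blocked_by=1 -> Wrong total
  - ticket 3 (Memory leak): blocked_by=NULL -> NULL
  - ticket 4 (Login fails): blocked_by=2 -> Bad redirect
  - ticket 5 (Wrong timezone): blocked_by=1 -> Wrong total
  - ticket 6 (Timeout error): blocked_by=4 -> Login fails
  - ticket 7 (Missing icon): blocked_by=3 -> Memory leak

SQL:
SELECT a.title AS item, b.title AS blocked_by
FROM tickets a
LEFT JOIN tickets b ON a.blocked_by = b.id

Result:
item           | blocked_by  
---------------+-------------
Wrong total    | NULL        
Bad redirect   | Wrong total 
Memory leak    | NULL        
Login fails    | Bad redirect
Wrong timezone | Wrong total 
Timeout error  | Login fails 
Missing icon   | Memory leak 


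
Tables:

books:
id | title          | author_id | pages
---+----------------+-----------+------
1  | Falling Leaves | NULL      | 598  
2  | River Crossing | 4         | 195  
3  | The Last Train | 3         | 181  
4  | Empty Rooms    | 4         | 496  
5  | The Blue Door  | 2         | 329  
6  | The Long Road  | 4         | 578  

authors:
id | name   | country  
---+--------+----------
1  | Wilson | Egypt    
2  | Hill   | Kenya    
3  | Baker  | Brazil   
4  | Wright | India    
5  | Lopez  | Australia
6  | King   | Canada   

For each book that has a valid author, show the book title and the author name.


INNER JOIN keeps only books rows whose author_id matches an id in authors. Walk through each book:
  - book 1 (Falling Leaves): author_id=NULL, no match -> dropped
  - book 2 (River Crossing): author_id=4 -> matches Wright
  - book 3 (The Last Train): author_id=3 -> matches Baker
  - book 4 (Empty Rooms): author_id=4 -> matches Wright
  - book 5 (The Blue Door): author_id=2 -> matches Hill
  - book 6 (The Long Road): author_id=4 -> matches Wright
So 1 of 6 rows is dropped.

SQL:
SELECT a.title, b.name AS author
FROM books a
INNER JOIN authors b ON a.author_id = b.id

Result:
title          | author
---------------+-------
River Crossing | Wright
The Last Train | Baker 
Empty Rooms    | Wright
The Blue Door  | Hill  
The Long Road  | Wright


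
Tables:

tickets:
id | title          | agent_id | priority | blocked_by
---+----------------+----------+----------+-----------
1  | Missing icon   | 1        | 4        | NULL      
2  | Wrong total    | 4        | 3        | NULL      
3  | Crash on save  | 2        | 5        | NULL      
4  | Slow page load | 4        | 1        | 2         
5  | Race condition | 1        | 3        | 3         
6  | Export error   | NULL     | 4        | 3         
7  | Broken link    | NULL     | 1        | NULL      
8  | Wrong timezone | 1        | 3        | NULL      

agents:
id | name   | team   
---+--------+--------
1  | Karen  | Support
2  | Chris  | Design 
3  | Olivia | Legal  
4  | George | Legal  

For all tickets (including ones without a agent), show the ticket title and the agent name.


LEFT JOIN keeps every row from tickets (the left table); where agent_id has no match in agents, the agent columns become NULL. Walk through each ticket:
  - ticket 1 (Missing icon): agent_id=1 -> matches Karen
  - ticket 2 (Wrong total): agent_id=4 -> matches George
  - ticket 3 (Crash on save): agent_id=2 -> matches Chris
  - ticket 4 (Slow page load): agent_id=4 -> matches George
  - ticket 5 (Race condition): agent_id=1 -> matches Karen
  - ticket 6 (Export error): agent_id=NULL, no match -> kept with NULL
  - ticket 7 (Broken link): agent_id=NULL, no match -> kept with NULL
  - ticket 8 (Wrong timezone): agent_id=1 -> matches Karen
All 8 rows appear; 2 have NULL agent.

SQL:
SELECT a.title, b.name AS agent
FROM tickets a
LEFT JOIN agents b ON a.agent_id = b.id

Result:
title          | agent 
---------------+-------
Missing icon   | Karen 
Wrong total    | George
Crash on save  | Chris 
Slow page load | George
Race condition | Karen 
Export error   | NULL  
Broken link    | NULL  
Wrong timezone | Karen 


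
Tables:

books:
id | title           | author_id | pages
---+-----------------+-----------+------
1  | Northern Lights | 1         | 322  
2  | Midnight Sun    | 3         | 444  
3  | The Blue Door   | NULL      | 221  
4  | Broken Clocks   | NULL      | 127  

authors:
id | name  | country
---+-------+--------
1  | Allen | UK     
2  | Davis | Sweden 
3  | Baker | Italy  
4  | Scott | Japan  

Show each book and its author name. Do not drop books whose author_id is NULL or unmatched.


LEFT JOIN keeps every row from books (the left table); where author_id has no match in authors, the author columns become NULL. Walk through each book:
  - book 1 (Northern Lights): author_id=1 -> matches Allen
  - book 2 (Midnight Sun): author_id=3 -> matches Baker
  - book 3 (The Blue Door): author_id=NULL, no match -> kept with NULL
  - book 4 (Broken Clocks): author_id=NULL, no match -> kept with NULL
All 4 rows appear; 2 have NULL author.

SQL:
SELECT a.title, b.name AS author
FROM books a
LEFT JOIN authors b ON a.author_id = b.id

Result:
title           | author
----------------+-------
Northern Lights | Allen 
Midnight Sun    | Baker 
The Blue Door   | NULL  
Broken Clocks   | NULL  


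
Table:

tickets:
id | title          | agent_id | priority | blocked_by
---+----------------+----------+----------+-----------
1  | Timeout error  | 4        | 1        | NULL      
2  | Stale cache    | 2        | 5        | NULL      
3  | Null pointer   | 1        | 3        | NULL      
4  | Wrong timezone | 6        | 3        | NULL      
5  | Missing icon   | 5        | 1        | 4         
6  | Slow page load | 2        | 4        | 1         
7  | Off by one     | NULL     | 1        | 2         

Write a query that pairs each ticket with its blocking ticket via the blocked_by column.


This is a self-join: tickets is joined to a second copy of itself, matching each row's blocked_by to another row's id. Use LEFT JOIN so rows with blocked_by=NULL are kept.
  - ticket 1 (Timeout error): blocked_by=NULL -> NULL
  - ticket 2 (Stale cache): blocked_by=NULL -> NULL
  - ticket 3 (Null pointer): blocked_by=NULL -> NULL
  - ticket 4 (Wrong timezone): blocked_by=NULL -> NULL
  - ticket 5 (Missing icon): blocked_by=4 -> Wrong timezone
  - ticket 6 (Slow page load): blocked_by=1 -> Timeout error
  - ticket 7 (Off by one): blocked_by=2 -> Stale cache

SQL:
SELECT a.title AS item, b.title AS blocked_by
FROM tickets a
LEFT JOIN tickets b ON a.blocked_by = b.id

Result:
item           | blocked_by    
---------------+---------------
Timeout error  | NULL          
Stale cache    | NULL          
Null pointer   | NULL          
Wrong timezone | NULL          
Missing icon   | Wrong timezone
Slow page load | Timeout error 
Off by one     | Stale cache   


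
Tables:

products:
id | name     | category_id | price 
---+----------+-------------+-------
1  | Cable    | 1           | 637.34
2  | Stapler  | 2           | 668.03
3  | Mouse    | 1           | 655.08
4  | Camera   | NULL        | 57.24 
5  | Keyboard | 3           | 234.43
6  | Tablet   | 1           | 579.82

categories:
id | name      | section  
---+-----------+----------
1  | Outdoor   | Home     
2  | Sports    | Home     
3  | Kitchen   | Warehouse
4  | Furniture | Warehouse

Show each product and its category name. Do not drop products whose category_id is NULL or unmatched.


LEFT JOIN keeps every row from products (the left table); where category_id has no match in categories, the category columns become NULL. Walk through each product:
  - product 1 (Cable): category_id=1 -> matches Outdoor
  - product 2 (Stapler): category_id=2 -> matches Sports
  - product 3 (Mouse): category_id=1 -> matches Outdoor
  - product 4 (Camera): category_id=NULL, no match -> kept with NULL
  - product 5 (Keyboard): category_id=3 -> matches Kitchen
  - product 6 (Tablet): category_id=1 -> matches Outdoor
All 6 rows appear; 1 has NULL category.

SQL:
SELECT a.name, b.name AS category
FROM products a
LEFT JOIN categories b ON a.category_id = b.id

Result:
name     | category
---------+---------
Cable    | Outdoor 
Stapler  | Sports  
Mouse    | Outdoor 
Camera   | NULL    
Keyboard | Kitchen 
Tablet   | Outdoor 


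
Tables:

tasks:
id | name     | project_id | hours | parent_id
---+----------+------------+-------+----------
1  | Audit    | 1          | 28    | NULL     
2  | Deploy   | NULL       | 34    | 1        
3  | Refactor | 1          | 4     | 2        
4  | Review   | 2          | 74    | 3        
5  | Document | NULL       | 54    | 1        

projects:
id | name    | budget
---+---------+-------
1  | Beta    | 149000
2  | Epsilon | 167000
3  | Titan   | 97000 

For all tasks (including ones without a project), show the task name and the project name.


LEFT JOIN keeps every row from tasks (the left table); where project_id has no match in projects, the project columns become NULL. Walk through each task:
  - task 1 (Audit): project_id=1 -> matches Beta
  - task 2 (Deploy): project_id=NULL, no match -> kept with NULL
  - task 3 (Refactor): project_id=1 -> matches Beta
  - task 4 (Review): project_id=2 -> matches Epsilon
  - task 5 (Document): project_id=NULL, no match -> kept with NULL
All 5 rows appear; 2 have NULL project.

SQL:
SELECT a.name, b.name AS project
FROM tasks a
LEFT JOIN projects b ON a.project_id = b.id

Result:
name     | project
---------+--------
Audit    | Beta   
Deploy   | NULL   
Refactor | Beta   
Review   | Epsilon
Document | NULL   


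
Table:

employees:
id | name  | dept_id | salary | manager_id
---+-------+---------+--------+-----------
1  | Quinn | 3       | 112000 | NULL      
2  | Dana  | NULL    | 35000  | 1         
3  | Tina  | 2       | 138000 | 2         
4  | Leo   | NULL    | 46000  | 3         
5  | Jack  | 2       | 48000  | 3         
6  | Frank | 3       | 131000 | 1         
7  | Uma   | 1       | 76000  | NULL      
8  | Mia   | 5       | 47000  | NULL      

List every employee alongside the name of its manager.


This is a self-join: employees is joined to a second copy of itself, matching each row's manager_id to another row's id. Use LEFT JOIN so rows with manager_id=NULL are kept.
  - employee 1 (Quinn): manager_id=NULL -> NULL
  - employee 2 (Dana): manager_id=1 -> Quinn
  - employee 3 (Tina): manager_id=2 -> Dana
  - employee 4 (Leo): manager_id=3 -> Tina
  - employee 5 (Jack): manager_id=3 -> Tina
  - employee 6 (Frank): manager_id=1 -> Quinn
  - employee 7 (Uma): manager_id=NULL -> NULL
  - employee 8 (Mia): manager_id=NULL -> NULL

SQL:
SELECT a.name AS item, b.name AS manager
FROM employees a
LEFT JOIN employees b ON a.manager_id = b.id

Result:
item  | manager
------+--------
Quinn | NULL   
Dana  | Quinn  
Tina  | Dana   
Leo   | Tina   
Jack  | Tina   
Frank | Quinn  
Uma   | NULL   
Mia   | NULL   


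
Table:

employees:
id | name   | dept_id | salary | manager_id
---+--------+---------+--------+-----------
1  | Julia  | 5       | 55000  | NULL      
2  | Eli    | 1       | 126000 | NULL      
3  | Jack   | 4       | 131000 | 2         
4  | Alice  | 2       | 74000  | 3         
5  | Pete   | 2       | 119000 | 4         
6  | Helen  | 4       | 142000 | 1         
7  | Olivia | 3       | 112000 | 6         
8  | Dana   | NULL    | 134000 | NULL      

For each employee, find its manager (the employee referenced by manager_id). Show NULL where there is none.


This is a self-join: employees is joined to a second copy of itself, matching each row's manager_id to another row's id. Use LEFT JOIN so rows with manager_id=NULL are kept.
  - employee 1 (Julia): manager_id=NULL -> NULL
  - employee 2 (Eli): manager_id=NULL -> NULL
  - employee 3 (Jack): manager_id=2 -> Eli
  - employee 4 (Alice): manager_id=3 -> Jack
  - employee 5 (Pete): manager_id=4 -> Alice
  - employee 6 (Helen): manager_id=1 -> Julia
  - employee 7 (Olivia): manager_id=6 -> Helen
  - employee 8 (Dana): manager_id=NULL -> NULL

SQL:
SELECT a.name AS item, b.name AS manager
FROM employees a
LEFT JOIN employees b ON a.manager_id = b.id

Result:
item   | manager
-------+--------
Julia  | NULL   
Eli    | NULL   
Jack   | Eli    
Alice  | Jack   
Pete   | Alice  
Helen  | Julia  
Olivia | Helen  
Dana   | NULL   


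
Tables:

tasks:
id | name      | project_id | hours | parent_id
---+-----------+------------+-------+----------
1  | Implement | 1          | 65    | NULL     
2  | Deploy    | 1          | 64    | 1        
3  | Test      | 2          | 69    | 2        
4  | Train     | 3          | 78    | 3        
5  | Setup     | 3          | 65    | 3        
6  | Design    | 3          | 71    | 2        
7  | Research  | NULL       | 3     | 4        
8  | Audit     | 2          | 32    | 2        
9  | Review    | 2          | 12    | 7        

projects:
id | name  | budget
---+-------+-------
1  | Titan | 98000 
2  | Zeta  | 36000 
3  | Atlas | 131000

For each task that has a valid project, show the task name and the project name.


INNER JOIN keeps only tasks rows whose project_id matches an id in projects. Walk through each task:
  - task 1 (Implement): project_id=1 -> matches Titan
  - task 2 (Deploy): project_id=1 -> matches Titan
  - task 3 (Test): project_id=2 -> matches Zeta
  - task 4 (Train): project_id=3 -> matches Atlas
  - task 5 (Setup): project_id=3 -> matches Atlas
  - task 6 (Design): project_id=3 -> matches Atlas
  - task 7 (Research): project_id=NULL, no match -> dropped
  - task 8 (Audit): project_id=2 -> matches Zeta
  - task 9 (Review): project_id=2 -> matches Zeta
So 1 of 9 rows is dropped.

SQL:
SELECT a.name, b.name AS project
FROM tasks a
INNER JOIN projects b ON a.project_id = b.id

Result:
name      | project
----------+--------
Implement | Titan  
Deploy    | Titan  
Test      | Zeta   
Train     | Atlas  
Setup     | Atlas  
Design    | Atlas  
Audit     | Zeta   
Review    | Zeta   


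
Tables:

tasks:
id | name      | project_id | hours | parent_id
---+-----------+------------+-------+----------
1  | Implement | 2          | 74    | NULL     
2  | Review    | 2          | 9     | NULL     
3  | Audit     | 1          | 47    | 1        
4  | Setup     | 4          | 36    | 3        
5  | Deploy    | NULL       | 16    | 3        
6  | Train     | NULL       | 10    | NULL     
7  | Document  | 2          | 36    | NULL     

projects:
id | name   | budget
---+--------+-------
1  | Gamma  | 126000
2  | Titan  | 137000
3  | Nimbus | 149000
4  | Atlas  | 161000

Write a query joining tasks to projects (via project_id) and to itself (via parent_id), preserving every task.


Two LEFT JOINs from the same base table tasks: one to projects via project_id, one to tasks itself via parent_id. Both are LEFT so every task is preserved.
Match against projects:
  - task 1 (Implement): project_id=2 -> matches Titan
  - task 2 (Review): project_id=2 -> matches Titan
  - task 3 (Audit): project_id=1 -> matches Gamma
  - task 4 (Setup): project_id=4 -> matches Atlas
  - task 5 (Deploy): project_id=NULL, no match -> kept with NULL
  - task 6 (Train): project_id=NULL, no match -> kept with NULL
  - task 7 (Document): project_id=2 -> matches Titan
Match against tasks (self):
  - task 1 (Implement): parent_id=NULL -> NULL
  - task 2 (Review): parent_id=NULL -> NULL
  - task 3 (Audit): parent_id=1 -> Implement
  - task 4 (Setup): parent_id=3 -> Audit
  - task 5 (Deploy): parent_id=3 -> Audit
  - task 6 (Train): parent_id=NULL -> NULL
  - task 7 (Document): parent_id=NULL -> NULL

SQL:
SELECT a.name, b.name AS project, c.name AS parent
FROM tasks a
LEFT JOIN projects b ON a.project_id = b.id
LEFT JOIN tasks c ON a.parent_id = c.id

Result:
name      | project | parent   
----------+---------+----------
Implement | Titan   | NULL     
Review    | Titan   | NULL     
Audit     | Gamma   | Implement
Setup     | Atlas   | Audit    
Deploy    | NULL    | Audit    
Train     | NULL    | NULL     
Document  | Titan   | NULL     


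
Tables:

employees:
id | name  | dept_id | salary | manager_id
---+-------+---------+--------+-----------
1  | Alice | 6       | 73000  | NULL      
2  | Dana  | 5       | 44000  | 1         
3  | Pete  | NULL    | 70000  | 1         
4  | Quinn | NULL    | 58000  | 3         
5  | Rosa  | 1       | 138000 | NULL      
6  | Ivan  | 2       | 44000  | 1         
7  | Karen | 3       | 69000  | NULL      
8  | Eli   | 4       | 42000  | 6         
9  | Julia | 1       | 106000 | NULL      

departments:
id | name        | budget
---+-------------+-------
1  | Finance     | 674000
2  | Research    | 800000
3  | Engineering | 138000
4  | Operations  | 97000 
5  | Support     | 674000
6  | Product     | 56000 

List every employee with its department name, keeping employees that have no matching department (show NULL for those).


LEFT JOIN keeps every row from employees (the left table); where dept_id has no match in departments, the department columns become NULL. Walk through each employee:
  - employee 1 (Alice): dept_id=6 -> matches Product
  - employee 2 (Dana): dept_id=5 -> matches Support
  - employee 3 (Pete): dept_id=NULL, no match -> kept with NULL
  - employee 4 (Quinn): dept_id=NULL, no match -> kept with NULL
  - employee 5 (Rosa): dept_id=1 -> matches Finance
  - employee 6 (Ivan): dept_id=2 -> matches Research
  - employee 7 (Karen): dept_id=3 -> matches Engineering
  - employee 8 (Eli): dept_id=4 -> matches Operations
  - employee 9 (Julia): dept_id=1 -> matches Finance
All 9 rows appear; 2 have NULL department.

SQL:
SELECT a.name, b.name AS department
FROM employees a
LEFT JOIN departments b ON a.dept_id = b.id

Result:
name  | department 
------+------------
Alice | Product    
Dana  | Support    
Pete  | NULL       
Quinn | NULL       
Rosa  | Finance    
Ivan  | Research   
Karen | Engineering
Eli   | Operations 
Julia | Finance    


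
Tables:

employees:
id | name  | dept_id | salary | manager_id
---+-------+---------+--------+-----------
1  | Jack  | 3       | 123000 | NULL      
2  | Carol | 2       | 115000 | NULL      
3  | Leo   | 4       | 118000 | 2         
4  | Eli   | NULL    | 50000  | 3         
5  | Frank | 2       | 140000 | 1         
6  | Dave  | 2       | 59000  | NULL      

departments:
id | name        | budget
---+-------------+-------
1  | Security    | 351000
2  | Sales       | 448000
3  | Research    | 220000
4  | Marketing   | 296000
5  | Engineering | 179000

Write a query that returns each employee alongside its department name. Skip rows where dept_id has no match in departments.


INNER JOIN keeps only employees rows whose dept_id matches an id in departments. Walk through each employee:
  - employee 1 (Jack): dept_id=3 -> matches Research
  - employee 2 (Carol): dept_id=2 -> matches Sales
  - employee 3 (Leo): dept_id=4 -> matches Marketing
  - employee 4 (Eli): dept_id=NULL, no match -> dropped
  - employee 5 (Frank): dept_id=2 -> matches Sales
  - employee 6 (Dave): dept_id=2 -> matches Sales
So 1 of 6 rows is dropped.

SQL:
SELECT a.name, b.name AS department
FROM employees a
INNER JOIN departments b ON a.dept_id = b.id

Result:
name  | department
------+-----------
Jack  | Research  
Carol | Sales     
Leo   | Marketing 
Frank | Sales     
Dave  | Sales     


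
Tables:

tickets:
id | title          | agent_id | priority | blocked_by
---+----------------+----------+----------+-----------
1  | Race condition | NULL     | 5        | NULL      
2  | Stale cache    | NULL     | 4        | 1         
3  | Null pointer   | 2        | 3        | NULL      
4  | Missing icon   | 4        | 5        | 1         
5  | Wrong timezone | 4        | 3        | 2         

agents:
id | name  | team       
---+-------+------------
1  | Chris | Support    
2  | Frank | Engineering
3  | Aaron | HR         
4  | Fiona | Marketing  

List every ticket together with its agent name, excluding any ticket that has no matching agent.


INNER JOIN keeps only tickets rows whose agent_id matches an id in agents. Walk through each ticket:
  - ticket 1 (Race condition): agent_id=NULL, no match -> dropped
  - ticket 2 (Stale cache): agent_id=NULL, no match -> dropped
  - ticket 3 (Null pointer): agent_id=2 -> matches Frank
  - ticket 4 (Missing icon): agent_id=4 -> matches Fiona
  - ticket 5 (Wrong timezone): agent_id=4 -> matches Fiona
So 2 of 5 rows are dropped.

SQL:
SELECT a.title, b.name AS agent
FROM tickets a
INNER JOIN agents b ON a.agent_id = b.id

Result:
title          | agent
---------------+------
Null pointer   | Frank
Missing icon   | Fiona
Wrong timezone | Fiona


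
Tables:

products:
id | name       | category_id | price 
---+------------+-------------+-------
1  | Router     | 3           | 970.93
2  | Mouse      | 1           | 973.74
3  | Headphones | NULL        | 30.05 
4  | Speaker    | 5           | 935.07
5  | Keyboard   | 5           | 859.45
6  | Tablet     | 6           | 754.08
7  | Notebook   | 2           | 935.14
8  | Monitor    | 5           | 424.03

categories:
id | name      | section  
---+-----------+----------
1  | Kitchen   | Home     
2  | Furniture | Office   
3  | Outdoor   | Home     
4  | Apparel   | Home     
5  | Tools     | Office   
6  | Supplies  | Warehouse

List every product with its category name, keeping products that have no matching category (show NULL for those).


LEFT JOIN keeps every row from products (the left table); where category_id has no match in categories, the category columns become NULL. Walk through each product:
  - product 1 (Router): category_id=3 -> matches Outdoor
  - product 2 (Mouse): category_id=1 -> matches Kitchen
  - product 3 (Headphones): category_id=NULL, no match -> kept with NULL
  - product 4 (Speaker): category_id=5 -> matches Tools
  - product 5 (Keyboard): category_id=5 -> matches Tools
  - product 6 (Tablet): category_id=6 -> matches Supplies
  - product 7 (Notebook): category_id=2 -> matches Furniture
  - product 8 (Monitor): category_id=5 -> matches Tools
All 8 rows appear; 1 has NULL category.

SQL:
SELECT a.name, b.name AS category
FROM products a
LEFT JOIN categories b ON a.category_id = b.id

Result:
name       | category 
-----------+----------
Router     | Outdoor  
Mouse      | Kitchen  
Headphones | NULL     
Speaker    | Tools    
Keyboard   | Tools    
Tablet     | Supplies 
Notebook   | Furniture
Monitor    | Tools    


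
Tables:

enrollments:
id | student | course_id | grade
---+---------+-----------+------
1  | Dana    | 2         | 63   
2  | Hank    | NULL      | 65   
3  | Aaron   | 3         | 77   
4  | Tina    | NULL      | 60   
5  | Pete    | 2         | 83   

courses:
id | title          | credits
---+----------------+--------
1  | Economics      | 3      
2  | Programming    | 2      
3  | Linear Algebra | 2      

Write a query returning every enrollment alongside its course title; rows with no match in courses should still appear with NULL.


LEFT JOIN keeps every row from enrollments (the left table); where course_id has no match in courses, the course columns become NULL. Walk through each enrollment:
  - enrollment 1 (Dana): course_id=2 -> matches Programming
  - enrollment 2 (Hank): course_id=NULL, no match -> kept with NULL
  - enrollment 3 (Aaron): course_id=3 -> matches Linear Algebra
  - enrollment 4 (Tina): course_id=NULL, no match -> kept with NULL
  - enrollment 5 (Pete): course_id=2 -> matches Programming
All 5 rows appear; 2 have NULL course.

SQL:
SELECT a.student, b.title AS course
FROM enrollments a
LEFT JOIN courses b ON a.course_id = b.id

Result:
student | course        
--------+---------------
Dana    | Programming   
Hank    | NULL          
Aaron   | Linear Algebra
Tina    | NULL          
Pete    | Programming   


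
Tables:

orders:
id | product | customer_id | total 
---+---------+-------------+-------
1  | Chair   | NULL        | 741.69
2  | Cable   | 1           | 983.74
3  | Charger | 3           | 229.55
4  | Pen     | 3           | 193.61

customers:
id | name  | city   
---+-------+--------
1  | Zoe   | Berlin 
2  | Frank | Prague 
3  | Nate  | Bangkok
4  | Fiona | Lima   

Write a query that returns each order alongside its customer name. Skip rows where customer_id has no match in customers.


INNER JOIN keeps only orders rows whose customer_id matches an id in customers. Walk through each order:
  - order 1 (Chair): customer_id=NULL, no match -> dropped
  - order 2 (Cable): customer_id=1 -> matches Zoe
  - order 3 (Charger): customer_id=3 -> matches Nate
  - order 4 (Pen): customer_id=3 -> matches Nate
So 1 of 4 rows is dropped.

SQL:
SELECT a.product, b.name AS customer
FROM orders a
INNER JOIN customers b ON a.customer_id = b.id

Result:
product | customer
--------+---------
Cable   | Zoe     
Charger | Nate    
Pen     | Nate    


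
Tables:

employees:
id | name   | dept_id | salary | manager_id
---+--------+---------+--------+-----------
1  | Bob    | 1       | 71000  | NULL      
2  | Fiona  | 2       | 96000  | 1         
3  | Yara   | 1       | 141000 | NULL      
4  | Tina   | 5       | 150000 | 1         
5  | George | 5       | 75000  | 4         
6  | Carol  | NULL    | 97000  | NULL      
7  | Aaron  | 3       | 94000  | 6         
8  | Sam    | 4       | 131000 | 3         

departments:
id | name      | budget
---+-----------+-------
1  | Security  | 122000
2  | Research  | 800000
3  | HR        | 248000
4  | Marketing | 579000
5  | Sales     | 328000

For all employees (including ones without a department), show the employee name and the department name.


LEFT JOIN keeps every row from employees (the left table); where dept_id has no match in departments, the department columns become NULL. Walk through each employee:
  - employee 1 (Bob): dept_id=1 -> matches Security
  - employee 2 (Fiona): dept_id=2 -> matches Research
  - employee 3 (Yara): dept_id=1 -> matches Security
  - employee 4 (Tina): dept_id=5 -> matches Sales
  - employee 5 (George): dept_id=5 -> matches Sales
  - employee 6 (Carol): dept_id=NULL, no match -> kept with NULL
  - employee 7 (Aaron): dept_id=3 -> matches HR
  - employee 8 (Sam): dept_id=4 -> matches Marketing
All 8 rows appear; 1 has NULL department.

SQL:
SELECT a.name, b.name AS department
FROM employees a
LEFT JOIN departments b ON a.dept_id = b.id

Result:
name   | department
-------+-----------
Bob    | Security  
Fiona  | Research  
Yara   | Security  
Tina   | Sales     
George | Sales     
Carol  | NULL      
Aaron  | HR        
Sam    | Marketing 


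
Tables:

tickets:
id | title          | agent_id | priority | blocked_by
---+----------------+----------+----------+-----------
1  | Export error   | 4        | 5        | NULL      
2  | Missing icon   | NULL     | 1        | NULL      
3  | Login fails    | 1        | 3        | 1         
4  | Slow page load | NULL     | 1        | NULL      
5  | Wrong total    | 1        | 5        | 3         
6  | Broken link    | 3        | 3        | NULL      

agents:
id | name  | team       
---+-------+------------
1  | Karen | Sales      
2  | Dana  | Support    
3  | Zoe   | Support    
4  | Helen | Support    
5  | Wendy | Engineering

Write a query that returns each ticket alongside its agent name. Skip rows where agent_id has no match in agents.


INNER JOIN keeps only tickets rows whose agent_id matches an id in agents. Walk through each ticket:
  - ticket 1 (Export error): agent_id=4 -> matches Helen
  - ticket 2 (Missing icon): agent_id=NULL, no match -> dropped
  - ticket 3 (Login fails): agent_id=1 -> matches Karen
  - ticket 4 (Slow page load): agent_id=NULL, no match -> dropped
  - ticket 5 (Wrong total): agent_id=1 -> matches Karen
  - ticket 6 (Broken link): agent_id=3 -> matches Zoe
So 2 of 6 rows are dropped.

SQL:
SELECT a.title, b.name AS agent
FROM tickets a
INNER JOIN agents b ON a.agent_id = b.id

Result:
title        | agent
-------------+------
Export error | Helen
Login fails  | Karen
Wrong total  | Karen
Broken link  | Zoe  


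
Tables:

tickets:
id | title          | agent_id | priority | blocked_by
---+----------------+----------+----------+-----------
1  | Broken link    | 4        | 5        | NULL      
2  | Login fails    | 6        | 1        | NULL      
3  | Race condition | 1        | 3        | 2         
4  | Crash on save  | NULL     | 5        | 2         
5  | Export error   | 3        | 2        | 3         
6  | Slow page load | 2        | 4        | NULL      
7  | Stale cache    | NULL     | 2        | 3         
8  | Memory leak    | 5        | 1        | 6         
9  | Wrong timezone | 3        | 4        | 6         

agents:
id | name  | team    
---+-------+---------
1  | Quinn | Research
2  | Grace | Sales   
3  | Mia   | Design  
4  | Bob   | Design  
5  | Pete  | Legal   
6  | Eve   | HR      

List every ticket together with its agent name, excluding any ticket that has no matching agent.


INNER JOIN keeps only tickets rows whose agent_id matches an id in agents. Walk through each ticket:
  - ticket 1 (Broken link): agent_id=4 -> matches Bob
  - ticket 2 (Login fails): agent_id=6 -> matches Eve
  - ticket 3 (Race condition): agent_id=1 -> matches Quinn
  - ticket 4 (Crash on save): agent_id=NULL, no match -> dropped
  - ticket 5 (Export error): agent_id=3 -> matches Mia
  - ticket 6 (Slow page load): agent_id=2 -> matches Grace
  - ticket 7 (Stale cache): agent_id=NULL, no match -> dropped
  - ticket 8 (Memory leak): agent_id=5 -> matches Pete
  - ticket 9 (Wrong timezone): agent_id=3 -> matches Mia
So 2 of 9 rows are dropped.

SQL:
SELECT a.title, b.name AS agent
FROM tickets a
INNER JOIN agents b ON a.agent_id = b.id

Result:
title          | agent
---------------+------
Broken link    | Bob  
Login fails    | Eve  
Race condition | Quinn
Export error   | Mia  
Slow page load | Grace
Memory leak    | Pete 
Wrong timezone | Mia  
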